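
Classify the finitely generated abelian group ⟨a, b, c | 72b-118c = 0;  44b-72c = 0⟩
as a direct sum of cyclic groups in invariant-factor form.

rank_ℚ(R)=2; free=3−2=1
SNF(R) diag = [2, 4] → torsion [2, 4]

Answer: M ≅ ℤ^1 ⊕ ℤ/2 ⊕ ℤ/4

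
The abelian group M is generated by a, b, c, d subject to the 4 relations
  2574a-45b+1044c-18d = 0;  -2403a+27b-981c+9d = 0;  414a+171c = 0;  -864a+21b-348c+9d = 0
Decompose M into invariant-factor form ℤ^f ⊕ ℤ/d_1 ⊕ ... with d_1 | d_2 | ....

Answer: M ≅ ℤ/3 ⊕ ℤ/9 ⊕ ℤ/9 ⊕ ℤ/9

Derivation:
rank_ℚ(R)=4; free=4−4=0
SNF(R) diag = [3, 9, 9, 9] → torsion [3, 9, 9, 9]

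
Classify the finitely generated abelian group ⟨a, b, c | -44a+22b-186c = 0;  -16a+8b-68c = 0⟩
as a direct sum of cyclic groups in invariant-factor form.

Answer: M ≅ ℤ^1 ⊕ ℤ/2 ⊕ ℤ/4

Derivation:
rank_ℚ(R)=2; free=3−2=1
SNF(R) diag = [2, 4] → torsion [2, 4]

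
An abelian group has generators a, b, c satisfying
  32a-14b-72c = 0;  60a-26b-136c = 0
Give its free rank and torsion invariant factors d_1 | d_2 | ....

Answer: M ≅ ℤ^1 ⊕ ℤ/2 ⊕ ℤ/4

Derivation:
rank_ℚ(R)=2; free=3−2=1
SNF(R) diag = [2, 4] → torsion [2, 4]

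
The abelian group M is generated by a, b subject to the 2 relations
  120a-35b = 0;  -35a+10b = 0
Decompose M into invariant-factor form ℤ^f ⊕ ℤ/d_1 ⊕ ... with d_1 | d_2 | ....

Answer: M ≅ ℤ/5 ⊕ ℤ/5

Derivation:
rank_ℚ(R)=2; free=2−2=0
SNF(R) diag = [5, 5] → torsion [5, 5]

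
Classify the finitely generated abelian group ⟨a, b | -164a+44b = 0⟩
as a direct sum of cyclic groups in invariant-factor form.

rank_ℚ(R)=1; free=2−1=1
SNF(R) diag = [4] → torsion [4]

Answer: M ≅ ℤ^1 ⊕ ℤ/4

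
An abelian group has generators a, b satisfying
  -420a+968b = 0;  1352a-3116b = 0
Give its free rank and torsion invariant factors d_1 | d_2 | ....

Answer: M ≅ ℤ/4 ⊕ ℤ/4

Derivation:
rank_ℚ(R)=2; free=2−2=0
SNF(R) diag = [4, 4] → torsion [4, 4]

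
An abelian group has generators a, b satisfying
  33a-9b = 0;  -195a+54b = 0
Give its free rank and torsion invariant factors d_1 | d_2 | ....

rank_ℚ(R)=2; free=2−2=0
SNF(R) diag = [3, 9] → torsion [3, 9]

Answer: M ≅ ℤ/3 ⊕ ℤ/9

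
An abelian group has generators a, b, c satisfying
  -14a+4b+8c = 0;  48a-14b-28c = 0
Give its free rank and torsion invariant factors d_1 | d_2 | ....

Answer: M ≅ ℤ^1 ⊕ ℤ/2 ⊕ ℤ/2

Derivation:
rank_ℚ(R)=2; free=3−2=1
SNF(R) diag = [2, 2] → torsion [2, 2]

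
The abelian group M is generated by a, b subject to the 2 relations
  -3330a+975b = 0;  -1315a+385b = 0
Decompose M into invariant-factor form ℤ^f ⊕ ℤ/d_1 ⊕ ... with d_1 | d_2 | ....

Answer: M ≅ ℤ/5 ⊕ ℤ/15

Derivation:
rank_ℚ(R)=2; free=2−2=0
SNF(R) diag = [5, 15] → torsion [5, 15]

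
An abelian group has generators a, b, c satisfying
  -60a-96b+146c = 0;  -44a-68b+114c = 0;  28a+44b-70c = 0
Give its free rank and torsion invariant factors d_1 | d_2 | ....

Answer: M ≅ ℤ/2 ⊕ ℤ/4 ⊕ ℤ/8

Derivation:
rank_ℚ(R)=3; free=3−3=0
SNF(R) diag = [2, 4, 8] → torsion [2, 4, 8]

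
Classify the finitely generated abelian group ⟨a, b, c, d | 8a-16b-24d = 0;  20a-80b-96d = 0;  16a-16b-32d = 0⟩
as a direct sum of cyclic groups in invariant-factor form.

Answer: M ≅ ℤ^1 ⊕ ℤ/4 ⊕ ℤ/8 ⊕ ℤ/16

Derivation:
rank_ℚ(R)=3; free=4−3=1
SNF(R) diag = [4, 8, 16] → torsion [4, 8, 16]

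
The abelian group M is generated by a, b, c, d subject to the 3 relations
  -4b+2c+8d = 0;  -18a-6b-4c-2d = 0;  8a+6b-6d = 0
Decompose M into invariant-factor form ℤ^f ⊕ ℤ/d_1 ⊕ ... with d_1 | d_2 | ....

rank_ℚ(R)=3; free=4−3=1
SNF(R) diag = [2, 2, 2] → torsion [2, 2, 2]

Answer: M ≅ ℤ^1 ⊕ ℤ/2 ⊕ ℤ/2 ⊕ ℤ/2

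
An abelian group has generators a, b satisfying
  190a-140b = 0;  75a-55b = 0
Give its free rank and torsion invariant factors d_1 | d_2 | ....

rank_ℚ(R)=2; free=2−2=0
SNF(R) diag = [5, 10] → torsion [5, 10]

Answer: M ≅ ℤ/5 ⊕ ℤ/10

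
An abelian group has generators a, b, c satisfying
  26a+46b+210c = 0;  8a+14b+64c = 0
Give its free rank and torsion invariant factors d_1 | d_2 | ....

rank_ℚ(R)=2; free=3−2=1
SNF(R) diag = [2, 2] → torsion [2, 2]

Answer: M ≅ ℤ^1 ⊕ ℤ/2 ⊕ ℤ/2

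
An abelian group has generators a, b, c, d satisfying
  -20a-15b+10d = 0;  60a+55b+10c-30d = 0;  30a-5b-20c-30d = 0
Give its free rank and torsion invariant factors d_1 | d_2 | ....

rank_ℚ(R)=3; free=4−3=1
SNF(R) diag = [5, 10, 30] → torsion [5, 10, 30]

Answer: M ≅ ℤ^1 ⊕ ℤ/5 ⊕ ℤ/10 ⊕ ℤ/30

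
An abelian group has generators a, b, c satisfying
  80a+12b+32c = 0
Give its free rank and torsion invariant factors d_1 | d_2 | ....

rank_ℚ(R)=1; free=3−1=2
SNF(R) diag = [4] → torsion [4]

Answer: M ≅ ℤ^2 ⊕ ℤ/4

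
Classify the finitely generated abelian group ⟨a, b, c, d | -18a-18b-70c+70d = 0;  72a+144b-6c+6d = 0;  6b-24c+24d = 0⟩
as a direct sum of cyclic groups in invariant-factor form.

rank_ℚ(R)=3; free=4−3=1
SNF(R) diag = [2, 6, 18] → torsion [2, 6, 18]

Answer: M ≅ ℤ^1 ⊕ ℤ/2 ⊕ ℤ/6 ⊕ ℤ/18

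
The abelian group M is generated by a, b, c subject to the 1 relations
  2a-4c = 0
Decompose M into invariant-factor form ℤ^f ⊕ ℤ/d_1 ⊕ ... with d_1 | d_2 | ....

Answer: M ≅ ℤ^2 ⊕ ℤ/2

Derivation:
rank_ℚ(R)=1; free=3−1=2
SNF(R) diag = [2] → torsion [2]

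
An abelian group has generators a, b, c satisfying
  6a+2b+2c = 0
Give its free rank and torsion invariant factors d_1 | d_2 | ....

rank_ℚ(R)=1; free=3−1=2
SNF(R) diag = [2] → torsion [2]

Answer: M ≅ ℤ^2 ⊕ ℤ/2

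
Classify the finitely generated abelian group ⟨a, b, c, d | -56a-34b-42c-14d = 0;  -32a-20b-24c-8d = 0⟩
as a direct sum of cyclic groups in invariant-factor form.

rank_ℚ(R)=2; free=4−2=2
SNF(R) diag = [2, 4] → torsion [2, 4]

Answer: M ≅ ℤ^2 ⊕ ℤ/2 ⊕ ℤ/4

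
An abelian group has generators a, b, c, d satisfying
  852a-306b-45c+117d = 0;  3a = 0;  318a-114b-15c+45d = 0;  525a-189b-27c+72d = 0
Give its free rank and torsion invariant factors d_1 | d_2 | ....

rank_ℚ(R)=4; free=4−4=0
SNF(R) diag = [3, 3, 9, 18] → torsion [3, 3, 9, 18]

Answer: M ≅ ℤ/3 ⊕ ℤ/3 ⊕ ℤ/9 ⊕ ℤ/18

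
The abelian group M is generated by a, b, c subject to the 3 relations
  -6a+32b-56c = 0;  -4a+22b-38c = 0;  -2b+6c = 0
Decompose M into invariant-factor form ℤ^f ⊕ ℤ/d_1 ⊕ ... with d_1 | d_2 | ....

Answer: M ≅ ℤ/2 ⊕ ℤ/2 ⊕ ℤ/4

Derivation:
rank_ℚ(R)=3; free=3−3=0
SNF(R) diag = [2, 2, 4] → torsion [2, 2, 4]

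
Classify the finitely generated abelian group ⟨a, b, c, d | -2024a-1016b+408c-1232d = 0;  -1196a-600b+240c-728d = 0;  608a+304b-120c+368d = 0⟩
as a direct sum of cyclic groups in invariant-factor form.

rank_ℚ(R)=3; free=4−3=1
SNF(R) diag = [4, 8, 24] → torsion [4, 8, 24]

Answer: M ≅ ℤ^1 ⊕ ℤ/4 ⊕ ℤ/8 ⊕ ℤ/24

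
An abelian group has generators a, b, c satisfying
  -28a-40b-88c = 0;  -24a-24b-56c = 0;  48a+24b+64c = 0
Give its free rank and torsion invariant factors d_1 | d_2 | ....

Answer: M ≅ ℤ/4 ⊕ ℤ/8 ⊕ ℤ/24

Derivation:
rank_ℚ(R)=3; free=3−3=0
SNF(R) diag = [4, 8, 24] → torsion [4, 8, 24]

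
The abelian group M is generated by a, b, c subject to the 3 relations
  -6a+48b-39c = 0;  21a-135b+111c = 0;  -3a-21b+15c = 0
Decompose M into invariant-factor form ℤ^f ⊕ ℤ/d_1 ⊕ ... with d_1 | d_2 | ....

rank_ℚ(R)=3; free=3−3=0
SNF(R) diag = [3, 3, 6] → torsion [3, 3, 6]

Answer: M ≅ ℤ/3 ⊕ ℤ/3 ⊕ ℤ/6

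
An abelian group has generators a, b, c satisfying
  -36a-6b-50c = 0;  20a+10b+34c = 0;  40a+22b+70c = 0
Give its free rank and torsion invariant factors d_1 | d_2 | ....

Answer: M ≅ ℤ/2 ⊕ ℤ/4 ⊕ ℤ/4

Derivation:
rank_ℚ(R)=3; free=3−3=0
SNF(R) diag = [2, 4, 4] → torsion [2, 4, 4]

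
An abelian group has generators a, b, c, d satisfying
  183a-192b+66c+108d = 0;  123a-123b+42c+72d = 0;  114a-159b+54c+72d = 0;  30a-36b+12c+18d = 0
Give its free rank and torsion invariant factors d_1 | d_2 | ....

Answer: M ≅ ℤ/3 ⊕ ℤ/3 ⊕ ℤ/6 ⊕ ℤ/18

Derivation:
rank_ℚ(R)=4; free=4−4=0
SNF(R) diag = [3, 3, 6, 18] → torsion [3, 3, 6, 18]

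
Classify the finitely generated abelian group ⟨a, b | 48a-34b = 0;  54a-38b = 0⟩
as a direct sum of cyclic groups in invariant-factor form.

Answer: M ≅ ℤ/2 ⊕ ℤ/6

Derivation:
rank_ℚ(R)=2; free=2−2=0
SNF(R) diag = [2, 6] → torsion [2, 6]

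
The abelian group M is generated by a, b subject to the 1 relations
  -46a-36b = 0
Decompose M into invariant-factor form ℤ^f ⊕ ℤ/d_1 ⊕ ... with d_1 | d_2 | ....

rank_ℚ(R)=1; free=2−1=1
SNF(R) diag = [2] → torsion [2]

Answer: M ≅ ℤ^1 ⊕ ℤ/2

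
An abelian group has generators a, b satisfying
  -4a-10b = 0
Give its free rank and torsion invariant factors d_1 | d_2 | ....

Answer: M ≅ ℤ^1 ⊕ ℤ/2

Derivation:
rank_ℚ(R)=1; free=2−1=1
SNF(R) diag = [2] → torsion [2]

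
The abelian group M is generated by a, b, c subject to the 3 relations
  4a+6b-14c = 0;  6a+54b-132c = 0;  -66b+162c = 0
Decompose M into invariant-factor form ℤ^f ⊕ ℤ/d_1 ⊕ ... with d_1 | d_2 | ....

Answer: M ≅ ℤ/2 ⊕ ℤ/6 ⊕ ℤ/12

Derivation:
rank_ℚ(R)=3; free=3−3=0
SNF(R) diag = [2, 6, 12] → torsion [2, 6, 12]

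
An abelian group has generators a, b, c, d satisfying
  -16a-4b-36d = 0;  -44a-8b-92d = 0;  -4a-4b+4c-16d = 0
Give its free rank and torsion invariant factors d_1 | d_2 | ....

rank_ℚ(R)=3; free=4−3=1
SNF(R) diag = [4, 4, 4] → torsion [4, 4, 4]

Answer: M ≅ ℤ^1 ⊕ ℤ/4 ⊕ ℤ/4 ⊕ ℤ/4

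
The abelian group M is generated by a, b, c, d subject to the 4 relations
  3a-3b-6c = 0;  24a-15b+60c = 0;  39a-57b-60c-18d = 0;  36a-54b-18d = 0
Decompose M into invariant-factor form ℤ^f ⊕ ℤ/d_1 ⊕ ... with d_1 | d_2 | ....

Answer: M ≅ ℤ/3 ⊕ ℤ/9 ⊕ ℤ/18 ⊕ ℤ/54

Derivation:
rank_ℚ(R)=4; free=4−4=0
SNF(R) diag = [3, 9, 18, 54] → torsion [3, 9, 18, 54]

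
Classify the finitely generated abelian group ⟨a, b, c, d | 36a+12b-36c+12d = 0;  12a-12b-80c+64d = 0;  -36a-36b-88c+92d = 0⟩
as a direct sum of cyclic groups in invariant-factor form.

rank_ℚ(R)=3; free=4−3=1
SNF(R) diag = [4, 12, 12] → torsion [4, 12, 12]

Answer: M ≅ ℤ^1 ⊕ ℤ/4 ⊕ ℤ/12 ⊕ ℤ/12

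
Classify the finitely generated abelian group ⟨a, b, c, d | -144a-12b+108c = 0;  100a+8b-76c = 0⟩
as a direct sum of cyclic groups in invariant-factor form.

rank_ℚ(R)=2; free=4−2=2
SNF(R) diag = [4, 12] → torsion [4, 12]

Answer: M ≅ ℤ^2 ⊕ ℤ/4 ⊕ ℤ/12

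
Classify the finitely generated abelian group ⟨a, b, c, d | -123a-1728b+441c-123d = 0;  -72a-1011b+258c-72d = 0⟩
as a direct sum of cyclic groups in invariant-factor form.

rank_ℚ(R)=2; free=4−2=2
SNF(R) diag = [3, 3] → torsion [3, 3]

Answer: M ≅ ℤ^2 ⊕ ℤ/3 ⊕ ℤ/3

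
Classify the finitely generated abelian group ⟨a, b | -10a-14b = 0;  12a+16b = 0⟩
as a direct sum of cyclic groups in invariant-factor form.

Answer: M ≅ ℤ/2 ⊕ ℤ/4

Derivation:
rank_ℚ(R)=2; free=2−2=0
SNF(R) diag = [2, 4] → torsion [2, 4]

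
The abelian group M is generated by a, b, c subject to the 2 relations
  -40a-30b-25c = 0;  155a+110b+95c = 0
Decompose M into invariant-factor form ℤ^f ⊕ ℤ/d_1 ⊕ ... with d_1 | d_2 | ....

Answer: M ≅ ℤ^1 ⊕ ℤ/5 ⊕ ℤ/5

Derivation:
rank_ℚ(R)=2; free=3−2=1
SNF(R) diag = [5, 5] → torsion [5, 5]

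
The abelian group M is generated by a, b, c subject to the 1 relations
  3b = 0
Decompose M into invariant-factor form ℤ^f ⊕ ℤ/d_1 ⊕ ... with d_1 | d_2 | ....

rank_ℚ(R)=1; free=3−1=2
SNF(R) diag = [3] → torsion [3]

Answer: M ≅ ℤ^2 ⊕ ℤ/3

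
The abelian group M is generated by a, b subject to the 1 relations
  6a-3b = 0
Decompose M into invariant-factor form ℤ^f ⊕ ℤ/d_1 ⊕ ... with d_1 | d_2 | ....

Answer: M ≅ ℤ^1 ⊕ ℤ/3

Derivation:
rank_ℚ(R)=1; free=2−1=1
SNF(R) diag = [3] → torsion [3]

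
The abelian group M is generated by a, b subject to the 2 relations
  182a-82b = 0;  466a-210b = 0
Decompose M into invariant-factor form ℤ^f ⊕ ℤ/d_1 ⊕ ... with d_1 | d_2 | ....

rank_ℚ(R)=2; free=2−2=0
SNF(R) diag = [2, 4] → torsion [2, 4]

Answer: M ≅ ℤ/2 ⊕ ℤ/4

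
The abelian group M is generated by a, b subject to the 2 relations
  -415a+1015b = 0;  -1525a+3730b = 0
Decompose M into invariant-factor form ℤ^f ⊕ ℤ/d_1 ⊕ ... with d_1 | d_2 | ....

rank_ℚ(R)=2; free=2−2=0
SNF(R) diag = [5, 15] → torsion [5, 15]

Answer: M ≅ ℤ/5 ⊕ ℤ/15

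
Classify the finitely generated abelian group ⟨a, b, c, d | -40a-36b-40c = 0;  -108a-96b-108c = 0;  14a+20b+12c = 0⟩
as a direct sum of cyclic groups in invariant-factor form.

rank_ℚ(R)=3; free=4−3=1
SNF(R) diag = [2, 4, 12] → torsion [2, 4, 12]

Answer: M ≅ ℤ^1 ⊕ ℤ/2 ⊕ ℤ/4 ⊕ ℤ/12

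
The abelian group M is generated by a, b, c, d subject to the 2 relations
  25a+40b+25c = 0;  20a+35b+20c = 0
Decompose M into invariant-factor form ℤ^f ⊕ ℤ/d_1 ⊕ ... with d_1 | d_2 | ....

Answer: M ≅ ℤ^2 ⊕ ℤ/5 ⊕ ℤ/15

Derivation:
rank_ℚ(R)=2; free=4−2=2
SNF(R) diag = [5, 15] → torsion [5, 15]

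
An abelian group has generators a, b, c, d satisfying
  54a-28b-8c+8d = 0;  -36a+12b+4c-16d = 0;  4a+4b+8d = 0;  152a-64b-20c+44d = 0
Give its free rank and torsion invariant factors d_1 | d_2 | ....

Answer: M ≅ ℤ/2 ⊕ ℤ/4 ⊕ ℤ/4 ⊕ ℤ/4

Derivation:
rank_ℚ(R)=4; free=4−4=0
SNF(R) diag = [2, 4, 4, 4] → torsion [2, 4, 4, 4]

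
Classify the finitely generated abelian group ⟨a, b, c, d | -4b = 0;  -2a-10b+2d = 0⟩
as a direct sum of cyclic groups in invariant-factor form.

rank_ℚ(R)=2; free=4−2=2
SNF(R) diag = [2, 4] → torsion [2, 4]

Answer: M ≅ ℤ^2 ⊕ ℤ/2 ⊕ ℤ/4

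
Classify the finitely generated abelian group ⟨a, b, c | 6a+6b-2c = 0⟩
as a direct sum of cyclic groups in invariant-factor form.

Answer: M ≅ ℤ^2 ⊕ ℤ/2

Derivation:
rank_ℚ(R)=1; free=3−1=2
SNF(R) diag = [2] → torsion [2]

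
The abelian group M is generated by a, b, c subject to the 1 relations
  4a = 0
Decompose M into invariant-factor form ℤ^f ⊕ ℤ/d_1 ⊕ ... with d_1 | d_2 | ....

rank_ℚ(R)=1; free=3−1=2
SNF(R) diag = [4] → torsion [4]

Answer: M ≅ ℤ^2 ⊕ ℤ/4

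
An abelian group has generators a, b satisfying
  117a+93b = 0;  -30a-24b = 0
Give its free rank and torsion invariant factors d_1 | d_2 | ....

rank_ℚ(R)=2; free=2−2=0
SNF(R) diag = [3, 6] → torsion [3, 6]

Answer: M ≅ ℤ/3 ⊕ ℤ/6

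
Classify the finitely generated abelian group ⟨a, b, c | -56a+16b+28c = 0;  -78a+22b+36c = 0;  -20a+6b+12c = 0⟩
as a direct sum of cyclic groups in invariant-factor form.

rank_ℚ(R)=3; free=3−3=0
SNF(R) diag = [2, 2, 4] → torsion [2, 2, 4]

Answer: M ≅ ℤ/2 ⊕ ℤ/2 ⊕ ℤ/4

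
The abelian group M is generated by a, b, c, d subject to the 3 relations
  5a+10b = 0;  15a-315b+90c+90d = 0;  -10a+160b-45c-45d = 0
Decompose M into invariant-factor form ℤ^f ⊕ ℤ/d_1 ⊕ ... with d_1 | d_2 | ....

rank_ℚ(R)=3; free=4−3=1
SNF(R) diag = [5, 15, 45] → torsion [5, 15, 45]

Answer: M ≅ ℤ^1 ⊕ ℤ/5 ⊕ ℤ/15 ⊕ ℤ/45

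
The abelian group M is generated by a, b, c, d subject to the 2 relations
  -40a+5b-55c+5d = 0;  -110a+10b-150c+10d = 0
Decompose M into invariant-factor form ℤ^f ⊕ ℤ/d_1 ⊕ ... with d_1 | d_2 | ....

Answer: M ≅ ℤ^2 ⊕ ℤ/5 ⊕ ℤ/10

Derivation:
rank_ℚ(R)=2; free=4−2=2
SNF(R) diag = [5, 10] → torsion [5, 10]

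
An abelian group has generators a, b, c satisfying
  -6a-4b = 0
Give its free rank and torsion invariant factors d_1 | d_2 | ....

Answer: M ≅ ℤ^2 ⊕ ℤ/2

Derivation:
rank_ℚ(R)=1; free=3−1=2
SNF(R) diag = [2] → torsion [2]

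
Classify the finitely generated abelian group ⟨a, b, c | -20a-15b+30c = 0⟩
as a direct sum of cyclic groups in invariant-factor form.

rank_ℚ(R)=1; free=3−1=2
SNF(R) diag = [5] → torsion [5]

Answer: M ≅ ℤ^2 ⊕ ℤ/5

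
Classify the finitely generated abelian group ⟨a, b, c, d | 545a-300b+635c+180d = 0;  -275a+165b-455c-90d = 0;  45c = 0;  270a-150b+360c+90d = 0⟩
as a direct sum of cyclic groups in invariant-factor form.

Answer: M ≅ ℤ/5 ⊕ ℤ/15 ⊕ ℤ/45 ⊕ ℤ/90

Derivation:
rank_ℚ(R)=4; free=4−4=0
SNF(R) diag = [5, 15, 45, 90] → torsion [5, 15, 45, 90]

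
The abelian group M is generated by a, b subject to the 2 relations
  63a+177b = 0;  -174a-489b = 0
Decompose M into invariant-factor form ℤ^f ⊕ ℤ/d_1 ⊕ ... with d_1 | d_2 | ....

rank_ℚ(R)=2; free=2−2=0
SNF(R) diag = [3, 3] → torsion [3, 3]

Answer: M ≅ ℤ/3 ⊕ ℤ/3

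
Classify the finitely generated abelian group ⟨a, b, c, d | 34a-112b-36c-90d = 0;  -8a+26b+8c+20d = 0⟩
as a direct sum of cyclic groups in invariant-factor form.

Answer: M ≅ ℤ^2 ⊕ ℤ/2 ⊕ ℤ/2

Derivation:
rank_ℚ(R)=2; free=4−2=2
SNF(R) diag = [2, 2] → torsion [2, 2]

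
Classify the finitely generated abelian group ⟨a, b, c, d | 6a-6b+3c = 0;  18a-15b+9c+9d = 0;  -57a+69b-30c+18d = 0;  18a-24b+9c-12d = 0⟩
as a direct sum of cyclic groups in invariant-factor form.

rank_ℚ(R)=4; free=4−4=0
SNF(R) diag = [3, 3, 3, 6] → torsion [3, 3, 3, 6]

Answer: M ≅ ℤ/3 ⊕ ℤ/3 ⊕ ℤ/3 ⊕ ℤ/6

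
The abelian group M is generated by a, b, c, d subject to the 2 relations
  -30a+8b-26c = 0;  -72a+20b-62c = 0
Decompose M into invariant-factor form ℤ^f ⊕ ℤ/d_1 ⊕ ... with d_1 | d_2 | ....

rank_ℚ(R)=2; free=4−2=2
SNF(R) diag = [2, 6] → torsion [2, 6]

Answer: M ≅ ℤ^2 ⊕ ℤ/2 ⊕ ℤ/6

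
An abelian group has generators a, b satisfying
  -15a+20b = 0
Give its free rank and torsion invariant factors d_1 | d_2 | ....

rank_ℚ(R)=1; free=2−1=1
SNF(R) diag = [5] → torsion [5]

Answer: M ≅ ℤ^1 ⊕ ℤ/5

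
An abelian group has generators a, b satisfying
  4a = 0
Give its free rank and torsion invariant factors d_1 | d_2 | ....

rank_ℚ(R)=1; free=2−1=1
SNF(R) diag = [4] → torsion [4]

Answer: M ≅ ℤ^1 ⊕ ℤ/4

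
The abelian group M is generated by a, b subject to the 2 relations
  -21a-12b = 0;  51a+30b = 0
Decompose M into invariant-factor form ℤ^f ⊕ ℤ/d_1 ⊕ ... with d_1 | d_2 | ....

Answer: M ≅ ℤ/3 ⊕ ℤ/6

Derivation:
rank_ℚ(R)=2; free=2−2=0
SNF(R) diag = [3, 6] → torsion [3, 6]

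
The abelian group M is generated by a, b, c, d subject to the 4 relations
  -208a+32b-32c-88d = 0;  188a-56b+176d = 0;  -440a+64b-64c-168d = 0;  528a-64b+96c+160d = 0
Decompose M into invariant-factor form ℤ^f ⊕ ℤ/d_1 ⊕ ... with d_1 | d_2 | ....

Answer: M ≅ ℤ/4 ⊕ ℤ/8 ⊕ ℤ/16 ⊕ ℤ/32

Derivation:
rank_ℚ(R)=4; free=4−4=0
SNF(R) diag = [4, 8, 16, 32] → torsion [4, 8, 16, 32]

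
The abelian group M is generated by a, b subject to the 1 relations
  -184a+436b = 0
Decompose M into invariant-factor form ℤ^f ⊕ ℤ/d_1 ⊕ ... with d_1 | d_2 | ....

Answer: M ≅ ℤ^1 ⊕ ℤ/4

Derivation:
rank_ℚ(R)=1; free=2−1=1
SNF(R) diag = [4] → torsion [4]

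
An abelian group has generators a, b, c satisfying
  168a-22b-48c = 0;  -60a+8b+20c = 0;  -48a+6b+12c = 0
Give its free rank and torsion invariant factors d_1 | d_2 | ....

rank_ℚ(R)=3; free=3−3=0
SNF(R) diag = [2, 4, 12] → torsion [2, 4, 12]

Answer: M ≅ ℤ/2 ⊕ ℤ/4 ⊕ ℤ/12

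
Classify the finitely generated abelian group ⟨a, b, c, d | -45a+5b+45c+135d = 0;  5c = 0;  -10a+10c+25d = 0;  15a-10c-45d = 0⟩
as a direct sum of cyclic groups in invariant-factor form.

Answer: M ≅ ℤ/5 ⊕ ℤ/5 ⊕ ℤ/5 ⊕ ℤ/15

Derivation:
rank_ℚ(R)=4; free=4−4=0
SNF(R) diag = [5, 5, 5, 15] → torsion [5, 5, 5, 15]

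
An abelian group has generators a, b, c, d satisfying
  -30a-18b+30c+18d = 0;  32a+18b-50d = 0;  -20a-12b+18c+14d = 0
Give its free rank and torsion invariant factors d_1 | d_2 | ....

rank_ℚ(R)=3; free=4−3=1
SNF(R) diag = [2, 6, 6] → torsion [2, 6, 6]

Answer: M ≅ ℤ^1 ⊕ ℤ/2 ⊕ ℤ/6 ⊕ ℤ/6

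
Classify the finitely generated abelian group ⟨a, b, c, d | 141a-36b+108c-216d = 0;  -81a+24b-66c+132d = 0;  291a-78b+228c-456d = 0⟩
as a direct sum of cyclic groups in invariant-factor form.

Answer: M ≅ ℤ^1 ⊕ ℤ/3 ⊕ ℤ/6 ⊕ ℤ/18

Derivation:
rank_ℚ(R)=3; free=4−3=1
SNF(R) diag = [3, 6, 18] → torsion [3, 6, 18]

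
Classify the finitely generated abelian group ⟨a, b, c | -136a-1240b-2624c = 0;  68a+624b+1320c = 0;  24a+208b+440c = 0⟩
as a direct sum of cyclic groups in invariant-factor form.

rank_ℚ(R)=3; free=3−3=0
SNF(R) diag = [4, 8, 24] → torsion [4, 8, 24]

Answer: M ≅ ℤ/4 ⊕ ℤ/8 ⊕ ℤ/24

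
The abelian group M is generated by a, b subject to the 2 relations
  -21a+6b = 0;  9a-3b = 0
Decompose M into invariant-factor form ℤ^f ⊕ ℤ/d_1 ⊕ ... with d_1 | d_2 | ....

Answer: M ≅ ℤ/3 ⊕ ℤ/3

Derivation:
rank_ℚ(R)=2; free=2−2=0
SNF(R) diag = [3, 3] → torsion [3, 3]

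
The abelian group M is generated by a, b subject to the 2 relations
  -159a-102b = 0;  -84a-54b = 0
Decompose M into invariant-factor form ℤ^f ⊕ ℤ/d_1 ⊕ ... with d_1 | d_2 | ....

Answer: M ≅ ℤ/3 ⊕ ℤ/6

Derivation:
rank_ℚ(R)=2; free=2−2=0
SNF(R) diag = [3, 6] → torsion [3, 6]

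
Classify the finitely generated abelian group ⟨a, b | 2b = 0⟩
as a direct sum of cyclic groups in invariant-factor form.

Answer: M ≅ ℤ^1 ⊕ ℤ/2

Derivation:
rank_ℚ(R)=1; free=2−1=1
SNF(R) diag = [2] → torsion [2]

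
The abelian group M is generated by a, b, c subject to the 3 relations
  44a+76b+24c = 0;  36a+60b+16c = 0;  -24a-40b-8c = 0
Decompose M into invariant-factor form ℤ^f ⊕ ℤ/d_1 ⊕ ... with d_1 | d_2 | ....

Answer: M ≅ ℤ/4 ⊕ ℤ/8 ⊕ ℤ/8

Derivation:
rank_ℚ(R)=3; free=3−3=0
SNF(R) diag = [4, 8, 8] → torsion [4, 8, 8]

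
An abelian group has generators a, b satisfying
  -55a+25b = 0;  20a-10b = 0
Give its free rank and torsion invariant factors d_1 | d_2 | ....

rank_ℚ(R)=2; free=2−2=0
SNF(R) diag = [5, 10] → torsion [5, 10]

Answer: M ≅ ℤ/5 ⊕ ℤ/10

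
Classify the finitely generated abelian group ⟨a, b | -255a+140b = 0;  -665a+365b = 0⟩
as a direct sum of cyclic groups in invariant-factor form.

rank_ℚ(R)=2; free=2−2=0
SNF(R) diag = [5, 5] → torsion [5, 5]

Answer: M ≅ ℤ/5 ⊕ ℤ/5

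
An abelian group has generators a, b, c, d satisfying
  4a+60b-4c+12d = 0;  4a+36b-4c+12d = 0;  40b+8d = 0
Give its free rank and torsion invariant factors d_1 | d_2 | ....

rank_ℚ(R)=3; free=4−3=1
SNF(R) diag = [4, 8, 24] → torsion [4, 8, 24]

Answer: M ≅ ℤ^1 ⊕ ℤ/4 ⊕ ℤ/8 ⊕ ℤ/24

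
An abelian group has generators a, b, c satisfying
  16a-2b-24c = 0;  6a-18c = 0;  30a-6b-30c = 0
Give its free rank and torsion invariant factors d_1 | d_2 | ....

Answer: M ≅ ℤ/2 ⊕ ℤ/6 ⊕ ℤ/12

Derivation:
rank_ℚ(R)=3; free=3−3=0
SNF(R) diag = [2, 6, 12] → torsion [2, 6, 12]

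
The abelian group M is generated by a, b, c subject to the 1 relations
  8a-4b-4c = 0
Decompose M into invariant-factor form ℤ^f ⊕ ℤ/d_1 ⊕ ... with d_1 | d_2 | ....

Answer: M ≅ ℤ^2 ⊕ ℤ/4

Derivation:
rank_ℚ(R)=1; free=3−1=2
SNF(R) diag = [4] → torsion [4]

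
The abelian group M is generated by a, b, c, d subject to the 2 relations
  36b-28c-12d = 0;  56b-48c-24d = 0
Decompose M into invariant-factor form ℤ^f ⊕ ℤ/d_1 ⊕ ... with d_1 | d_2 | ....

rank_ℚ(R)=2; free=4−2=2
SNF(R) diag = [4, 8] → torsion [4, 8]

Answer: M ≅ ℤ^2 ⊕ ℤ/4 ⊕ ℤ/8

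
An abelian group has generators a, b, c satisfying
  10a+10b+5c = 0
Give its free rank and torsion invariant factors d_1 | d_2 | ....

Answer: M ≅ ℤ^2 ⊕ ℤ/5

Derivation:
rank_ℚ(R)=1; free=3−1=2
SNF(R) diag = [5] → torsion [5]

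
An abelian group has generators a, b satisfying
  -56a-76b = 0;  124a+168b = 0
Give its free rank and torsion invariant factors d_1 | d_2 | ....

Answer: M ≅ ℤ/4 ⊕ ℤ/4

Derivation:
rank_ℚ(R)=2; free=2−2=0
SNF(R) diag = [4, 4] → torsion [4, 4]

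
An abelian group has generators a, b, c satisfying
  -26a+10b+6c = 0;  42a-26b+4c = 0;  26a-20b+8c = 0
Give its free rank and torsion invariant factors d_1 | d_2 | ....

Answer: M ≅ ℤ/2 ⊕ ℤ/2 ⊕ ℤ/6

Derivation:
rank_ℚ(R)=3; free=3−3=0
SNF(R) diag = [2, 2, 6] → torsion [2, 2, 6]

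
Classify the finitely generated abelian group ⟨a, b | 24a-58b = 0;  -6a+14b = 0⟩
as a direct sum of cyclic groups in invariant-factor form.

rank_ℚ(R)=2; free=2−2=0
SNF(R) diag = [2, 6] → torsion [2, 6]

Answer: M ≅ ℤ/2 ⊕ ℤ/6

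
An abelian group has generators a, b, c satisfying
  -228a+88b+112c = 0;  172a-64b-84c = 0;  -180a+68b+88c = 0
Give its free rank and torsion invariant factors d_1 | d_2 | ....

Answer: M ≅ ℤ/4 ⊕ ℤ/4 ⊕ ℤ/4

Derivation:
rank_ℚ(R)=3; free=3−3=0
SNF(R) diag = [4, 4, 4] → torsion [4, 4, 4]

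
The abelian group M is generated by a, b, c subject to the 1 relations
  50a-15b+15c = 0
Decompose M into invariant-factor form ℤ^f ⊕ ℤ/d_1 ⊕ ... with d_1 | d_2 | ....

Answer: M ≅ ℤ^2 ⊕ ℤ/5

Derivation:
rank_ℚ(R)=1; free=3−1=2
SNF(R) diag = [5] → torsion [5]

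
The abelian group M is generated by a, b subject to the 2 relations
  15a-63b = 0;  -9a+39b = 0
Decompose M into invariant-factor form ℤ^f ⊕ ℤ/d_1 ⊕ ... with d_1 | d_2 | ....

rank_ℚ(R)=2; free=2−2=0
SNF(R) diag = [3, 6] → torsion [3, 6]

Answer: M ≅ ℤ/3 ⊕ ℤ/6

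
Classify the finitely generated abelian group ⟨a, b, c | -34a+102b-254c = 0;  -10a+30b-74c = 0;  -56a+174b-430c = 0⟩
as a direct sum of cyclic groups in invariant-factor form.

rank_ℚ(R)=3; free=3−3=0
SNF(R) diag = [2, 6, 12] → torsion [2, 6, 12]

Answer: M ≅ ℤ/2 ⊕ ℤ/6 ⊕ ℤ/12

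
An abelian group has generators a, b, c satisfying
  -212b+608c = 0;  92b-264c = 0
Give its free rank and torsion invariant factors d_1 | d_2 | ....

rank_ℚ(R)=2; free=3−2=1
SNF(R) diag = [4, 8] → torsion [4, 8]

Answer: M ≅ ℤ^1 ⊕ ℤ/4 ⊕ ℤ/8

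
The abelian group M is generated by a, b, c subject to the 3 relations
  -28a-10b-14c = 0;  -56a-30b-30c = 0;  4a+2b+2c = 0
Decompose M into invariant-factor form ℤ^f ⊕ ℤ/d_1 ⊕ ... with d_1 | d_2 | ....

Answer: M ≅ ℤ/2 ⊕ ℤ/4 ⊕ ℤ/4

Derivation:
rank_ℚ(R)=3; free=3−3=0
SNF(R) diag = [2, 4, 4] → torsion [2, 4, 4]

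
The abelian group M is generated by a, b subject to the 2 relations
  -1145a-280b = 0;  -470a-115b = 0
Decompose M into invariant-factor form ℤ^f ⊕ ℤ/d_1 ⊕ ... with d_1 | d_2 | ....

Answer: M ≅ ℤ/5 ⊕ ℤ/15

Derivation:
rank_ℚ(R)=2; free=2−2=0
SNF(R) diag = [5, 15] → torsion [5, 15]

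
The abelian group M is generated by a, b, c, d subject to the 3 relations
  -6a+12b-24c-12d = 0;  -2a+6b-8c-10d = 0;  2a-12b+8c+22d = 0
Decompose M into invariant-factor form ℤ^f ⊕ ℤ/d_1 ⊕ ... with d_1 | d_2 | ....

Answer: M ≅ ℤ^1 ⊕ ℤ/2 ⊕ ℤ/6 ⊕ ℤ/6

Derivation:
rank_ℚ(R)=3; free=4−3=1
SNF(R) diag = [2, 6, 6] → torsion [2, 6, 6]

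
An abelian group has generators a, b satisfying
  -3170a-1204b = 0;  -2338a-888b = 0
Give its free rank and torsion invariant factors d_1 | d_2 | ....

rank_ℚ(R)=2; free=2−2=0
SNF(R) diag = [2, 4] → torsion [2, 4]

Answer: M ≅ ℤ/2 ⊕ ℤ/4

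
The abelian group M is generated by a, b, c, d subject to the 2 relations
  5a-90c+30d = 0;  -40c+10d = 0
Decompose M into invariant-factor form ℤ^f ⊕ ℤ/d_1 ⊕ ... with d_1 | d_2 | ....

rank_ℚ(R)=2; free=4−2=2
SNF(R) diag = [5, 10] → torsion [5, 10]

Answer: M ≅ ℤ^2 ⊕ ℤ/5 ⊕ ℤ/10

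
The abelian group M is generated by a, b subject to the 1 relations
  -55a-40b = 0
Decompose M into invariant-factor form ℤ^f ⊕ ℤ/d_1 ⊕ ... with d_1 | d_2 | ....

Answer: M ≅ ℤ^1 ⊕ ℤ/5

Derivation:
rank_ℚ(R)=1; free=2−1=1
SNF(R) diag = [5] → torsion [5]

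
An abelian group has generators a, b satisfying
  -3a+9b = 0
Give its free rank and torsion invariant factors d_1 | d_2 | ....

Answer: M ≅ ℤ^1 ⊕ ℤ/3

Derivation:
rank_ℚ(R)=1; free=2−1=1
SNF(R) diag = [3] → torsion [3]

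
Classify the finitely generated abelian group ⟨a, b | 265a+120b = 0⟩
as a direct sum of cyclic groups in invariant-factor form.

rank_ℚ(R)=1; free=2−1=1
SNF(R) diag = [5] → torsion [5]

Answer: M ≅ ℤ^1 ⊕ ℤ/5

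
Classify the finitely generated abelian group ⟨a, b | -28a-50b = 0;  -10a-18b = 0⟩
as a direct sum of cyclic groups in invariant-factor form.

Answer: M ≅ ℤ/2 ⊕ ℤ/2

Derivation:
rank_ℚ(R)=2; free=2−2=0
SNF(R) diag = [2, 2] → torsion [2, 2]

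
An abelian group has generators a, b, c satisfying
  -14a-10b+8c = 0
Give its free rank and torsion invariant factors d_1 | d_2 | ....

Answer: M ≅ ℤ^2 ⊕ ℤ/2

Derivation:
rank_ℚ(R)=1; free=3−1=2
SNF(R) diag = [2] → torsion [2]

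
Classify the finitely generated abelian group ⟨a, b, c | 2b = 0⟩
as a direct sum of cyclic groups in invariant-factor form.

rank_ℚ(R)=1; free=3−1=2
SNF(R) diag = [2] → torsion [2]

Answer: M ≅ ℤ^2 ⊕ ℤ/2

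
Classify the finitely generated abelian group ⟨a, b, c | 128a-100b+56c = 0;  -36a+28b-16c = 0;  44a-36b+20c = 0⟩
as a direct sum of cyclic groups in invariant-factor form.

Answer: M ≅ ℤ/4 ⊕ ℤ/4 ⊕ ℤ/4

Derivation:
rank_ℚ(R)=3; free=3−3=0
SNF(R) diag = [4, 4, 4] → torsion [4, 4, 4]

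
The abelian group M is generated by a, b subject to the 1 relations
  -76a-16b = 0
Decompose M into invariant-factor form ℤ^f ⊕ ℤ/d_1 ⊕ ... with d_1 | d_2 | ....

rank_ℚ(R)=1; free=2−1=1
SNF(R) diag = [4] → torsion [4]

Answer: M ≅ ℤ^1 ⊕ ℤ/4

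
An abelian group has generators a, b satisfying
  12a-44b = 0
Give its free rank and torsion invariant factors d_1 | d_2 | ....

rank_ℚ(R)=1; free=2−1=1
SNF(R) diag = [4] → torsion [4]

Answer: M ≅ ℤ^1 ⊕ ℤ/4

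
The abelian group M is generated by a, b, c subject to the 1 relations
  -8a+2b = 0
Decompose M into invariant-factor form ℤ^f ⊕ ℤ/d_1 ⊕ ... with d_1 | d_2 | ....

Answer: M ≅ ℤ^2 ⊕ ℤ/2

Derivation:
rank_ℚ(R)=1; free=3−1=2
SNF(R) diag = [2] → torsion [2]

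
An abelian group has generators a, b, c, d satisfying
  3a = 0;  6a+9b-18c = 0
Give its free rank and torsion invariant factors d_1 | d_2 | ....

Answer: M ≅ ℤ^2 ⊕ ℤ/3 ⊕ ℤ/9

Derivation:
rank_ℚ(R)=2; free=4−2=2
SNF(R) diag = [3, 9] → torsion [3, 9]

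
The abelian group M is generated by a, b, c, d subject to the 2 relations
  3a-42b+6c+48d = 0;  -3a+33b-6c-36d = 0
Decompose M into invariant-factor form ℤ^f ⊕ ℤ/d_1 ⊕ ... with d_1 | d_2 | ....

Answer: M ≅ ℤ^2 ⊕ ℤ/3 ⊕ ℤ/3

Derivation:
rank_ℚ(R)=2; free=4−2=2
SNF(R) diag = [3, 3] → torsion [3, 3]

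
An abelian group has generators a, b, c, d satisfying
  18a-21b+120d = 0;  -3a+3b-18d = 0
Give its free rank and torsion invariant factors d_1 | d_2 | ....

rank_ℚ(R)=2; free=4−2=2
SNF(R) diag = [3, 3] → torsion [3, 3]

Answer: M ≅ ℤ^2 ⊕ ℤ/3 ⊕ ℤ/3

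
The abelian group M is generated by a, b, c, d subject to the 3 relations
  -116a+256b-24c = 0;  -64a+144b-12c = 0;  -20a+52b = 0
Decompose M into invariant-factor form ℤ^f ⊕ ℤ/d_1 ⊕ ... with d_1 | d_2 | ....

Answer: M ≅ ℤ^1 ⊕ ℤ/4 ⊕ ℤ/4 ⊕ ℤ/12

Derivation:
rank_ℚ(R)=3; free=4−3=1
SNF(R) diag = [4, 4, 12] → torsion [4, 4, 12]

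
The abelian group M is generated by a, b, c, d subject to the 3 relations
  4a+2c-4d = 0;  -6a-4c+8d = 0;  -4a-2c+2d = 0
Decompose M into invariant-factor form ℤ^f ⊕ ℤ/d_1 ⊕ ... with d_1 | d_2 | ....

Answer: M ≅ ℤ^1 ⊕ ℤ/2 ⊕ ℤ/2 ⊕ ℤ/2

Derivation:
rank_ℚ(R)=3; free=4−3=1
SNF(R) diag = [2, 2, 2] → torsion [2, 2, 2]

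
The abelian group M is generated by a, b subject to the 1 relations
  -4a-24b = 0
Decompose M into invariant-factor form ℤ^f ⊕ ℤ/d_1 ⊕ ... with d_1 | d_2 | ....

rank_ℚ(R)=1; free=2−1=1
SNF(R) diag = [4] → torsion [4]

Answer: M ≅ ℤ^1 ⊕ ℤ/4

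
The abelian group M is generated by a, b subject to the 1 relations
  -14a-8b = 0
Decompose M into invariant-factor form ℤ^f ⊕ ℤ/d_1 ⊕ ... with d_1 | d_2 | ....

rank_ℚ(R)=1; free=2−1=1
SNF(R) diag = [2] → torsion [2]

Answer: M ≅ ℤ^1 ⊕ ℤ/2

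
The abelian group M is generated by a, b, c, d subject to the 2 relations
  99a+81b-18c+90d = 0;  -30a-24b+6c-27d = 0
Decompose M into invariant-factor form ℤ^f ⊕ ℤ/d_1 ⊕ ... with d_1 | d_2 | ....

rank_ℚ(R)=2; free=4−2=2
SNF(R) diag = [3, 9] → torsion [3, 9]

Answer: M ≅ ℤ^2 ⊕ ℤ/3 ⊕ ℤ/9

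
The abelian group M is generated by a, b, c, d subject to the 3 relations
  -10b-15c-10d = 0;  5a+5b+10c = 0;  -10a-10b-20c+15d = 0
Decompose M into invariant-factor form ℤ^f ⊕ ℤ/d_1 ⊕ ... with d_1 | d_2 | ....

Answer: M ≅ ℤ^1 ⊕ ℤ/5 ⊕ ℤ/5 ⊕ ℤ/15

Derivation:
rank_ℚ(R)=3; free=4−3=1
SNF(R) diag = [5, 5, 15] → torsion [5, 5, 15]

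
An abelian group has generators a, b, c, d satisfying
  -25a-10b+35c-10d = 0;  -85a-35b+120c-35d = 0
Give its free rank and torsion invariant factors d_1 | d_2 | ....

Answer: M ≅ ℤ^2 ⊕ ℤ/5 ⊕ ℤ/5

Derivation:
rank_ℚ(R)=2; free=4−2=2
SNF(R) diag = [5, 5] → torsion [5, 5]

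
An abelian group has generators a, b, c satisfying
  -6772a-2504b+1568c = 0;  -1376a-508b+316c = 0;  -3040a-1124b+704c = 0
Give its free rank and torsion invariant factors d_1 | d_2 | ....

Answer: M ≅ ℤ/4 ⊕ ℤ/12 ⊕ ℤ/36

Derivation:
rank_ℚ(R)=3; free=3−3=0
SNF(R) diag = [4, 12, 36] → torsion [4, 12, 36]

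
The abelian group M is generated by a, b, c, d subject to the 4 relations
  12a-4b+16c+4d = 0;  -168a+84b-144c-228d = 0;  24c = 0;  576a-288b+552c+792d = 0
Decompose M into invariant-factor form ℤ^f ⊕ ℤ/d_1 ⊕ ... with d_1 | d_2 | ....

Answer: M ≅ ℤ/4 ⊕ ℤ/12 ⊕ ℤ/24 ⊕ ℤ/72

Derivation:
rank_ℚ(R)=4; free=4−4=0
SNF(R) diag = [4, 12, 24, 72] → torsion [4, 12, 24, 72]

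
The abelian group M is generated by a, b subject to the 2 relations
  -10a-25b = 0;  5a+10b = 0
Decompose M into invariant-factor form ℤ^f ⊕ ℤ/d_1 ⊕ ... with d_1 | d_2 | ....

Answer: M ≅ ℤ/5 ⊕ ℤ/5

Derivation:
rank_ℚ(R)=2; free=2−2=0
SNF(R) diag = [5, 5] → torsion [5, 5]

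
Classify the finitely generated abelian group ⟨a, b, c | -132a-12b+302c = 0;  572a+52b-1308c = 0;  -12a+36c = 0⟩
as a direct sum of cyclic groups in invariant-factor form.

rank_ℚ(R)=3; free=3−3=0
SNF(R) diag = [2, 4, 12] → torsion [2, 4, 12]

Answer: M ≅ ℤ/2 ⊕ ℤ/4 ⊕ ℤ/12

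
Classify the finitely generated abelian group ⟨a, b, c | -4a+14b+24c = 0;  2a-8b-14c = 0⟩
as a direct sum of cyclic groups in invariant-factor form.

rank_ℚ(R)=2; free=3−2=1
SNF(R) diag = [2, 2] → torsion [2, 2]

Answer: M ≅ ℤ^1 ⊕ ℤ/2 ⊕ ℤ/2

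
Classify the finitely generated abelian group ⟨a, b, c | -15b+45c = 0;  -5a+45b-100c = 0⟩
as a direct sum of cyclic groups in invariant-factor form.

Answer: M ≅ ℤ^1 ⊕ ℤ/5 ⊕ ℤ/15

Derivation:
rank_ℚ(R)=2; free=3−2=1
SNF(R) diag = [5, 15] → torsion [5, 15]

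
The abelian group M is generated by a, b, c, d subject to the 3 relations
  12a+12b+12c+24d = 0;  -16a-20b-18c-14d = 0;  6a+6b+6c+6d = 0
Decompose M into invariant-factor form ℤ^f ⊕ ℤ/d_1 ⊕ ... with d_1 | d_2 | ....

Answer: M ≅ ℤ^1 ⊕ ℤ/2 ⊕ ℤ/6 ⊕ ℤ/12

Derivation:
rank_ℚ(R)=3; free=4−3=1
SNF(R) diag = [2, 6, 12] → torsion [2, 6, 12]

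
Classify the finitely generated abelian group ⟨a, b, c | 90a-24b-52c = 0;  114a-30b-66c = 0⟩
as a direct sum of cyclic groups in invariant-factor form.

Answer: M ≅ ℤ^1 ⊕ ℤ/2 ⊕ ℤ/6

Derivation:
rank_ℚ(R)=2; free=3−2=1
SNF(R) diag = [2, 6] → torsion [2, 6]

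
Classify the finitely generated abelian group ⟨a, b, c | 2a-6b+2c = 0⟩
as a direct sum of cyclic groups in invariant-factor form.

rank_ℚ(R)=1; free=3−1=2
SNF(R) diag = [2] → torsion [2]

Answer: M ≅ ℤ^2 ⊕ ℤ/2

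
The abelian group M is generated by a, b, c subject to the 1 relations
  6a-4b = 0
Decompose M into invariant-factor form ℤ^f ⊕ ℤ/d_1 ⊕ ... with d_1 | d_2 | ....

rank_ℚ(R)=1; free=3−1=2
SNF(R) diag = [2] → torsion [2]

Answer: M ≅ ℤ^2 ⊕ ℤ/2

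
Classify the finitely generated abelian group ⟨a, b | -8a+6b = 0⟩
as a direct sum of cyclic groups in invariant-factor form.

Answer: M ≅ ℤ^1 ⊕ ℤ/2

Derivation:
rank_ℚ(R)=1; free=2−1=1
SNF(R) diag = [2] → torsion [2]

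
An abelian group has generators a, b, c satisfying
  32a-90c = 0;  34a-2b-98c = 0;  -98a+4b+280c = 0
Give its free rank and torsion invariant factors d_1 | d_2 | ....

rank_ℚ(R)=3; free=3−3=0
SNF(R) diag = [2, 2, 6] → torsion [2, 2, 6]

Answer: M ≅ ℤ/2 ⊕ ℤ/2 ⊕ ℤ/6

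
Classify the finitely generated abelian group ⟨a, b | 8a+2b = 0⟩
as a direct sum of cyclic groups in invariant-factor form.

rank_ℚ(R)=1; free=2−1=1
SNF(R) diag = [2] → torsion [2]

Answer: M ≅ ℤ^1 ⊕ ℤ/2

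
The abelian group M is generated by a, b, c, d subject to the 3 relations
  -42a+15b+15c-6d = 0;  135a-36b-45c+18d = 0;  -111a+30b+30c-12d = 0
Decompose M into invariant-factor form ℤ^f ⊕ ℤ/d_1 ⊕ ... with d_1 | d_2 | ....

rank_ℚ(R)=3; free=4−3=1
SNF(R) diag = [3, 9, 27] → torsion [3, 9, 27]

Answer: M ≅ ℤ^1 ⊕ ℤ/3 ⊕ ℤ/9 ⊕ ℤ/27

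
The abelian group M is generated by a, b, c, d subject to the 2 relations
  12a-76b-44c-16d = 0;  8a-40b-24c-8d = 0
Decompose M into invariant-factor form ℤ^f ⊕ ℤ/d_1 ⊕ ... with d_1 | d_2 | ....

Answer: M ≅ ℤ^2 ⊕ ℤ/4 ⊕ ℤ/8

Derivation:
rank_ℚ(R)=2; free=4−2=2
SNF(R) diag = [4, 8] → torsion [4, 8]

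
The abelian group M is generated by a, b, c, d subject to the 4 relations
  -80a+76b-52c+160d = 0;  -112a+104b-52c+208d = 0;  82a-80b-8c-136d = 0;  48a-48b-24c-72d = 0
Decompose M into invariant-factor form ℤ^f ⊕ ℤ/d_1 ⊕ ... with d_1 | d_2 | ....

rank_ℚ(R)=4; free=4−4=0
SNF(R) diag = [2, 4, 12, 24] → torsion [2, 4, 12, 24]

Answer: M ≅ ℤ/2 ⊕ ℤ/4 ⊕ ℤ/12 ⊕ ℤ/24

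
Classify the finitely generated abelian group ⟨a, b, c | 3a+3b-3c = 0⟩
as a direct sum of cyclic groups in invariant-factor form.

rank_ℚ(R)=1; free=3−1=2
SNF(R) diag = [3] → torsion [3]

Answer: M ≅ ℤ^2 ⊕ ℤ/3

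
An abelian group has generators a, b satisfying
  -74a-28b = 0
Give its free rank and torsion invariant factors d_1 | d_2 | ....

rank_ℚ(R)=1; free=2−1=1
SNF(R) diag = [2] → torsion [2]

Answer: M ≅ ℤ^1 ⊕ ℤ/2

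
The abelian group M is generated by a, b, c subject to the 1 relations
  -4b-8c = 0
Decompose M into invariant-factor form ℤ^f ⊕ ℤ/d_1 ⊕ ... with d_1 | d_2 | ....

rank_ℚ(R)=1; free=3−1=2
SNF(R) diag = [4] → torsion [4]

Answer: M ≅ ℤ^2 ⊕ ℤ/4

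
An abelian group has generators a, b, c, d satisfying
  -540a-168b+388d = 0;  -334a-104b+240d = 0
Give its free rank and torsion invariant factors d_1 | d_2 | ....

Answer: M ≅ ℤ^2 ⊕ ℤ/2 ⊕ ℤ/4

Derivation:
rank_ℚ(R)=2; free=4−2=2
SNF(R) diag = [2, 4] → torsion [2, 4]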